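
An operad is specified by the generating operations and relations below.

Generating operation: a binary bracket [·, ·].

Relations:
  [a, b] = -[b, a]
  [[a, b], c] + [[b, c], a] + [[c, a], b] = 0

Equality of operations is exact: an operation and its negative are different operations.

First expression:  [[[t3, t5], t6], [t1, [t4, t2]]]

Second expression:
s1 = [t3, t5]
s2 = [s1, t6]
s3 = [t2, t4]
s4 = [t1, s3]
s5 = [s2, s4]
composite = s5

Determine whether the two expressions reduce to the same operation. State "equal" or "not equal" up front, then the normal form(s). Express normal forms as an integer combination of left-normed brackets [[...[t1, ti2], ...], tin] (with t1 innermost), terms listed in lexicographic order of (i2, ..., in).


not equal; first: [[[[[t1, t2], t4], t3], t5], t6] - [[[[[t1, t2], t4], t5], t3], t6] - [[[[[t1, t2], t4], t6], t3], t5] + [[[[[t1, t2], t4], t6], t5], t3] - [[[[[t1, t4], t2], t3], t5], t6] + [[[[[t1, t4], t2], t5], t3], t6] + [[[[[t1, t4], t2], t6], t3], t5] - [[[[[t1, t4], t2], t6], t5], t3]; second: -[[[[[t1, t2], t4], t3], t5], t6] + [[[[[t1, t2], t4], t5], t3], t6] + [[[[[t1, t2], t4], t6], t3], t5] - [[[[[t1, t2], t4], t6], t5], t3] + [[[[[t1, t4], t2], t3], t5], t6] - [[[[[t1, t4], t2], t5], t3], t6] - [[[[[t1, t4], t2], t6], t3], t5] + [[[[[t1, t4], t2], t6], t5], t3]

Reducing the first expression gives [[[[[t1, t2], t4], t3], t5], t6] - [[[[[t1, t2], t4], t5], t3], t6] - [[[[[t1, t2], t4], t6], t3], t5] + [[[[[t1, t2], t4], t6], t5], t3] - [[[[[t1, t4], t2], t3], t5], t6] + [[[[[t1, t4], t2], t5], t3], t6] + [[[[[t1, t4], t2], t6], t3], t5] - [[[[[t1, t4], t2], t6], t5], t3]
Reducing the second expression gives -[[[[[t1, t2], t4], t3], t5], t6] + [[[[[t1, t2], t4], t5], t3], t6] + [[[[[t1, t2], t4], t6], t3], t5] - [[[[[t1, t2], t4], t6], t5], t3] + [[[[[t1, t4], t2], t3], t5], t6] - [[[[[t1, t4], t2], t5], t3], t6] - [[[[[t1, t4], t2], t6], t3], t5] + [[[[[t1, t4], t2], t6], t5], t3]
The normal forms differ: not equal.


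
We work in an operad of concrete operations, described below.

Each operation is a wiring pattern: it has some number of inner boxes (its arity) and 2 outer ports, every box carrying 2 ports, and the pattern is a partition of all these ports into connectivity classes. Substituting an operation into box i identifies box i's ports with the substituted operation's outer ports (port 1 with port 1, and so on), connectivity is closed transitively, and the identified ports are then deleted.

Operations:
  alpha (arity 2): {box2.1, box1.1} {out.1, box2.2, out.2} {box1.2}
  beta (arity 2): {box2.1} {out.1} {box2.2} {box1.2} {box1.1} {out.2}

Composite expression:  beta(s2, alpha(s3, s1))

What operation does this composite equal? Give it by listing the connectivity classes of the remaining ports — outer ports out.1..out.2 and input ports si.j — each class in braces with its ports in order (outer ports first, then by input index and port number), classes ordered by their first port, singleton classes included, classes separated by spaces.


{out.1} {out.2} {s1.1, s3.1} {s1.2} {s2.1} {s2.2} {s3.2}

Substituting into beta glues patterns; closure does the rest.
after alpha, the pattern on (s3, s1) reads {out.1, out.2, s1.2} {s1.1, s3.1} {s3.2} (out.j = its outer ports)
after beta, the pattern on (s2, s3, s1) reads {out.1} {out.2} {s1.1, s3.1} {s1.2} {s2.1} {s2.2} {s3.2} (out.j = its outer ports)


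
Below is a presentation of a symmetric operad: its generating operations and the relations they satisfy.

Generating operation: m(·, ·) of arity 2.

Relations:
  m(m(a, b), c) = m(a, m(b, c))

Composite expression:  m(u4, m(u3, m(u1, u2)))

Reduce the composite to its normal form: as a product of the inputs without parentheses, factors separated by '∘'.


u4 ∘ u3 ∘ u1 ∘ u2

Key point: m is associative — brackets drop, the u-order remains.
m(u1, u2) unparenthesizes to u1 ∘ u2
m(u3, m(u1, u2)) unparenthesizes to u3 ∘ u1 ∘ u2
m(u4, m(u3, m(u1, u2))) unparenthesizes to u4 ∘ u3 ∘ u1 ∘ u2


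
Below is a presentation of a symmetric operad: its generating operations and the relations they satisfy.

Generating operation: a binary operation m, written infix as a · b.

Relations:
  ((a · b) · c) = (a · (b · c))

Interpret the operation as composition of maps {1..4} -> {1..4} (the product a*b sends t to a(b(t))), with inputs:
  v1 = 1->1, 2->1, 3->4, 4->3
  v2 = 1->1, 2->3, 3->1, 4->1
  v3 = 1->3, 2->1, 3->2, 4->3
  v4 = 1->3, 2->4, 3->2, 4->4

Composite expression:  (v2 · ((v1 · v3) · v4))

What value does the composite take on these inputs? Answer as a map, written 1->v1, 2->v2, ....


1->1, 2->1, 3->1, 4->1


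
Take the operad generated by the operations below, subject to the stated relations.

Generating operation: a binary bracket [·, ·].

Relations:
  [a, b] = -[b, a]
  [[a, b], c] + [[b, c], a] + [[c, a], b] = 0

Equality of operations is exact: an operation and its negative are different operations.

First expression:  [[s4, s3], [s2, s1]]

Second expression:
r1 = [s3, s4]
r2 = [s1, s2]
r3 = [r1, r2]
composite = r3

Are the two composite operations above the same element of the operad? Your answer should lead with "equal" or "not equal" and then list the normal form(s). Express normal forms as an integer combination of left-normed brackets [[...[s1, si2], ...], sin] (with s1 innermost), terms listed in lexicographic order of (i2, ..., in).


equal — both sides give -[[[s1, s2], s3], s4] + [[[s1, s2], s4], s3]

The first expression, normalized: -[[[s1, s2], s3], s4] + [[[s1, s2], s4], s3]
The second expression, normalized: -[[[s1, s2], s3], s4] + [[[s1, s2], s4], s3]
Same normal form: equal.


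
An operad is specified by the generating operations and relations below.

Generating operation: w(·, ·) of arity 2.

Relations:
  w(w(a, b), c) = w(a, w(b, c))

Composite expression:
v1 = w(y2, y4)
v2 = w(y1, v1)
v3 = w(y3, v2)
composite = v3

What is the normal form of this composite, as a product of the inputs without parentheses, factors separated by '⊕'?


y3 ⊕ y1 ⊕ y2 ⊕ y4

Associativity of w dissolves the nesting; only the y-input order survives.
w(y2, y4) unparenthesizes to y2 ⊕ y4
w(y1, w(y2, y4)) unparenthesizes to y1 ⊕ y2 ⊕ y4
w(y3, w(y1, w(y2, y4))) unparenthesizes to y3 ⊕ y1 ⊕ y2 ⊕ y4


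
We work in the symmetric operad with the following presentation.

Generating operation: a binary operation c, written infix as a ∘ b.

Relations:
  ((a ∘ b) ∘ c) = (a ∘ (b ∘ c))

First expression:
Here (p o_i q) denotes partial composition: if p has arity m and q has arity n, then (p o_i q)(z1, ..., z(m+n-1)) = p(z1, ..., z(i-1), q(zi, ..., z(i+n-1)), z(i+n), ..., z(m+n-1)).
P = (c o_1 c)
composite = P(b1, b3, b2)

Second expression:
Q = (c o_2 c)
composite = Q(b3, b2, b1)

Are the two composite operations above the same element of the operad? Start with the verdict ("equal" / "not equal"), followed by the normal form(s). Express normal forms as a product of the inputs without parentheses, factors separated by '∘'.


not equal; first: b1 ∘ b3 ∘ b2; second: b3 ∘ b2 ∘ b1

Reducing the first expression gives b1 ∘ b3 ∘ b2
Reducing the second expression gives b3 ∘ b2 ∘ b1
The normal forms differ: not equal.


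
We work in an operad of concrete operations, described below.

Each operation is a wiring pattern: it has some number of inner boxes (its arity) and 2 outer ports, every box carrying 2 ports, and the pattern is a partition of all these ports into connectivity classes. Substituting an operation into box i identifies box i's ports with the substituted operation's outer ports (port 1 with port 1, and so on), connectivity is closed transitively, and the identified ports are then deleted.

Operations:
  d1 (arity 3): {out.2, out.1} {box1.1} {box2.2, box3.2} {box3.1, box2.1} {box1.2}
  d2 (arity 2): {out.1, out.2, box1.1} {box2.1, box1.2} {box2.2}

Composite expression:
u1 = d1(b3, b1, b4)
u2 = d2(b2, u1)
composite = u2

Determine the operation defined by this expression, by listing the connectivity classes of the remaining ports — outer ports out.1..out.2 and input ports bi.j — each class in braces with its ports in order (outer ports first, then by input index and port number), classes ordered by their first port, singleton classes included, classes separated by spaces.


Substituting into d2 glues patterns; closure does the rest.
stage d1: inputs (b3, b1, b4), connectivity {out.1, out.2} {b1.1, b4.1} {b1.2, b4.2} {b3.1} {b3.2}, out.j its boundary
stage d2: inputs (b2, b3, b1, b4), connectivity {out.1, out.2, b2.1} {b1.1, b4.1} {b1.2, b4.2} {b2.2} {b3.1} {b3.2}, out.j its boundary

{out.1, out.2, b2.1} {b1.1, b4.1} {b1.2, b4.2} {b2.2} {b3.1} {b3.2}


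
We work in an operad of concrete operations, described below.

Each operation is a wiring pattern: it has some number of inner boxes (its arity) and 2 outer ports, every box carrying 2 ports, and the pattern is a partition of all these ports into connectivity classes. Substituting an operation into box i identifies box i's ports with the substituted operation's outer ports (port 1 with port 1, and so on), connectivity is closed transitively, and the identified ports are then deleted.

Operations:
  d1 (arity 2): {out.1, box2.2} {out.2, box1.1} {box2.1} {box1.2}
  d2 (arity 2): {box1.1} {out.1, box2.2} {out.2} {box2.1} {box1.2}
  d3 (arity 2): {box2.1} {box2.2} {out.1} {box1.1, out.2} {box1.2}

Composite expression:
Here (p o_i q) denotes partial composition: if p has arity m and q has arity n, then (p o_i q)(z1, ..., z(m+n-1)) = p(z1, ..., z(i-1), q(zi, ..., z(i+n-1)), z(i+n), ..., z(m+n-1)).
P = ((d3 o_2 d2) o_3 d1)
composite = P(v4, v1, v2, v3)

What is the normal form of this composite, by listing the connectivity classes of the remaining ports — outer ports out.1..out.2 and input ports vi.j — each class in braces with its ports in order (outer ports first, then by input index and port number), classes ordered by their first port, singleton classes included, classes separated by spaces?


{out.1} {out.2, v4.1} {v1.1} {v1.2} {v2.1} {v2.2} {v3.1} {v3.2} {v4.2}

Two ports join when wires chain via d3-identified ports.
the subtree at d1 composes to {out.1, v3.2} {out.2, v2.1} {v2.2} {v3.1} on (v2, v3); out.j = own outer ports
the subtree at d2 composes to {out.1, v2.1} {out.2} {v1.1} {v1.2} {v2.2} {v3.1} {v3.2} on (v1, v2, v3); out.j = own outer ports
the subtree at d3 composes to {out.1} {out.2, v4.1} {v1.1} {v1.2} {v2.1} {v2.2} {v3.1} {v3.2} {v4.2} on (v4, v1, v2, v3); out.j = own outer ports


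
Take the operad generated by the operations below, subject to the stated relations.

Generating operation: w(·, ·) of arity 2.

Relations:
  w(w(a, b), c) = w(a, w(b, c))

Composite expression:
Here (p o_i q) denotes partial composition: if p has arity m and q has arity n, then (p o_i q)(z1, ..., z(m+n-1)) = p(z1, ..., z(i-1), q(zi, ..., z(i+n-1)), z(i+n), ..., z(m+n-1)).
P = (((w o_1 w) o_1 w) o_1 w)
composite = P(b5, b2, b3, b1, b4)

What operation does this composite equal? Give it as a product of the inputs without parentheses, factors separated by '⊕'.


The w-tree's shape is irrelevant; the b-reading-order decides.
w(b5, b2) flattens to b5 ⊕ b2
w(w(b5, b2), b3) flattens to b5 ⊕ b2 ⊕ b3
w(w(w(b5, b2), b3), b1) flattens to b5 ⊕ b2 ⊕ b3 ⊕ b1
w(w(w(w(b5, b2), b3), b1), b4) flattens to b5 ⊕ b2 ⊕ b3 ⊕ b1 ⊕ b4

b5 ⊕ b2 ⊕ b3 ⊕ b1 ⊕ b4


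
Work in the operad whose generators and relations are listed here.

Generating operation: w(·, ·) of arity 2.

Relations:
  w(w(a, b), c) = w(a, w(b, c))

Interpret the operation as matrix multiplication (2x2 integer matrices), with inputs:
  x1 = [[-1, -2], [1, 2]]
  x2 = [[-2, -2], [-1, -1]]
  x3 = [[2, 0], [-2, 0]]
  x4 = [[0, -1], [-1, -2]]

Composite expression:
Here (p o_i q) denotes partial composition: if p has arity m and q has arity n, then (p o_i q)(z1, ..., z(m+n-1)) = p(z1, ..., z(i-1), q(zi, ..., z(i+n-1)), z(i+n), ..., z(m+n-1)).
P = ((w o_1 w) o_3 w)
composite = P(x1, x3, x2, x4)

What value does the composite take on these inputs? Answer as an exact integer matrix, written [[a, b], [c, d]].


[[4, 12], [-4, -12]]

w(x1, x3) = [[2, 0], [-2, 0]]
w(x2, x4) = [[2, 6], [1, 3]]
w(w(x1, x3), w(x2, x4)) = [[4, 12], [-4, -12]]


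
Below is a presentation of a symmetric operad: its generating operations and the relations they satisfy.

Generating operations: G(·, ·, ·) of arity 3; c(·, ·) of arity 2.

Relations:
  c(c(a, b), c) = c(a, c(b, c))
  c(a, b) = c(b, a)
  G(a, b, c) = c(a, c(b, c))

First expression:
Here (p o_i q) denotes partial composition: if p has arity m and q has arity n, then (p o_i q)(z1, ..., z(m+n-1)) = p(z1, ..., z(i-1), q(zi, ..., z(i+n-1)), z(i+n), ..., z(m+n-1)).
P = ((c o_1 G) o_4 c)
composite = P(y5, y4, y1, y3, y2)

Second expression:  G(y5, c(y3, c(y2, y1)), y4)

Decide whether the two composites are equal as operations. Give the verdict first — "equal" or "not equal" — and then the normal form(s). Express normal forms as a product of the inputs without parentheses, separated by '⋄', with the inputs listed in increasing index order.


equal — both sides give y1 ⋄ y2 ⋄ y3 ⋄ y4 ⋄ y5

Reducing the first expression gives y1 ⋄ y2 ⋄ y3 ⋄ y4 ⋄ y5
Reducing the second expression gives y1 ⋄ y2 ⋄ y3 ⋄ y4 ⋄ y5
The forms coincide; equal.


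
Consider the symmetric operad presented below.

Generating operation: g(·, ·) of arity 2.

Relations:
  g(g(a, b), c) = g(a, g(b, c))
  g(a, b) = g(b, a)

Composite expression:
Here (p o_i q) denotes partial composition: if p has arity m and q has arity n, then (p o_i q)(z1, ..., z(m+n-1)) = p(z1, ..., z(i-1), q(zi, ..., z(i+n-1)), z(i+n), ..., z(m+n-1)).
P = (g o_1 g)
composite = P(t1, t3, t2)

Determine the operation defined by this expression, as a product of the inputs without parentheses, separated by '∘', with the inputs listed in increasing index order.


Key point: g commutes, so take the t-inputs in any fixed order.
g(t1, t3) flattens to t1 ∘ t3
g(g(t1, t3), t2) flattens to t1 ∘ t3 ∘ t2
the factors in increasing index order: t1 ∘ t2 ∘ t3

t1 ∘ t2 ∘ t3


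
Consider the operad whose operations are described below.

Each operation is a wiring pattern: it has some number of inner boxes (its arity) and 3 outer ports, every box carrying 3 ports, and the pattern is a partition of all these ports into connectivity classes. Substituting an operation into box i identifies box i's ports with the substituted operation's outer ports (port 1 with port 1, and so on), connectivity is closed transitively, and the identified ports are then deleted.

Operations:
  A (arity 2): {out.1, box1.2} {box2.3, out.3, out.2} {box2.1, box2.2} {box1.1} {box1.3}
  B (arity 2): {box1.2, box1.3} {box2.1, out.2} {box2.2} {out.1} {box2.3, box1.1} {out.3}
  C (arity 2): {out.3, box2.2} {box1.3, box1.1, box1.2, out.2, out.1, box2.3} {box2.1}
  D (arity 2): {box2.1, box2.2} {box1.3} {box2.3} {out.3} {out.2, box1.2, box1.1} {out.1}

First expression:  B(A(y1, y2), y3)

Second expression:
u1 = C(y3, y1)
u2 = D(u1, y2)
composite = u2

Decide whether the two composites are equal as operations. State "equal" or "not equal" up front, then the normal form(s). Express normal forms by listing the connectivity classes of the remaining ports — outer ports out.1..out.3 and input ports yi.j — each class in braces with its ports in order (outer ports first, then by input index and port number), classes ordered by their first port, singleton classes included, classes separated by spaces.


not equal — first {out.1} {out.2, y3.1} {out.3} {y1.1} {y1.2, y3.3} {y1.3} {y2.1, y2.2} {y2.3} {y3.2}, second {out.1} {out.2, y1.3, y3.1, y3.2, y3.3} {out.3} {y1.1} {y1.2} {y2.1, y2.2} {y2.3}

The first expression, normalized: {out.1} {out.2, y3.1} {out.3} {y1.1} {y1.2, y3.3} {y1.3} {y2.1, y2.2} {y2.3} {y3.2}
The second expression, normalized: {out.1} {out.2, y1.3, y3.1, y3.2, y3.3} {out.3} {y1.1} {y1.2} {y2.1, y2.2} {y2.3}
The normal forms differ: not equal.


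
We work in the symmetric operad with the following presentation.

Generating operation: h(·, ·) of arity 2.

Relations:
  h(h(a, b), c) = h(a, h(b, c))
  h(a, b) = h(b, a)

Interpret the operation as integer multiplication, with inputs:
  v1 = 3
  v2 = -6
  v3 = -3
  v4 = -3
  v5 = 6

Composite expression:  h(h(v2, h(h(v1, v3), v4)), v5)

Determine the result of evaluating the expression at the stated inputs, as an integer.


h(v1, v3) = -9
h(h(v1, v3), v4) = 27
h(v2, h(h(v1, v3), v4)) = -162
h(h(v2, h(h(v1, v3), v4)), v5) = -972

-972


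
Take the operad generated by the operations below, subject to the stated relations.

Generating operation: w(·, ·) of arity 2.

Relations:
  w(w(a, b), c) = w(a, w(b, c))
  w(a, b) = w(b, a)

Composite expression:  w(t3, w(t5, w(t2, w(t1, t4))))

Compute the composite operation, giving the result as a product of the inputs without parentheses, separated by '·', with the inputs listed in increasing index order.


t1 · t2 · t3 · t4 · t5

Both nesting and order wash out for w; what remains is which t's occur.
w(t1, t4) flattens to t1 · t4
w(t2, w(t1, t4)) flattens to t2 · t1 · t4
w(t5, w(t2, w(t1, t4))) flattens to t5 · t2 · t1 · t4
w(t3, w(t5, w(t2, w(t1, t4)))) flattens to t3 · t5 · t2 · t1 · t4
putting the inputs in ascending order: t1 · t2 · t3 · t4 · t5


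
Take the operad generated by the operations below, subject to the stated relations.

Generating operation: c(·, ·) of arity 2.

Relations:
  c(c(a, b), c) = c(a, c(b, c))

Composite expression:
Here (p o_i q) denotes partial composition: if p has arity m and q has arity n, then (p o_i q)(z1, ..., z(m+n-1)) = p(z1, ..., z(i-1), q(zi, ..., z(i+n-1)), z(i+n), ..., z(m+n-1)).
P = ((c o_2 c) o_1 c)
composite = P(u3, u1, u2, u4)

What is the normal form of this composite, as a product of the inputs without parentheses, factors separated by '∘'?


u3 ∘ u1 ∘ u2 ∘ u4

Key point: c is associative — brackets drop, the u-order remains.
c(u3, u1) collapses to u3 ∘ u1
c(u2, u4) collapses to u2 ∘ u4
c(c(u3, u1), c(u2, u4)) collapses to u3 ∘ u1 ∘ u2 ∘ u4


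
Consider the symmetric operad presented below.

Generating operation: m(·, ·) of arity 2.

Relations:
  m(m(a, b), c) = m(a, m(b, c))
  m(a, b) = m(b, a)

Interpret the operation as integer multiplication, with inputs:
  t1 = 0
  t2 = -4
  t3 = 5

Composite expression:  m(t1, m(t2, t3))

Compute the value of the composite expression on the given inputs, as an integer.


0


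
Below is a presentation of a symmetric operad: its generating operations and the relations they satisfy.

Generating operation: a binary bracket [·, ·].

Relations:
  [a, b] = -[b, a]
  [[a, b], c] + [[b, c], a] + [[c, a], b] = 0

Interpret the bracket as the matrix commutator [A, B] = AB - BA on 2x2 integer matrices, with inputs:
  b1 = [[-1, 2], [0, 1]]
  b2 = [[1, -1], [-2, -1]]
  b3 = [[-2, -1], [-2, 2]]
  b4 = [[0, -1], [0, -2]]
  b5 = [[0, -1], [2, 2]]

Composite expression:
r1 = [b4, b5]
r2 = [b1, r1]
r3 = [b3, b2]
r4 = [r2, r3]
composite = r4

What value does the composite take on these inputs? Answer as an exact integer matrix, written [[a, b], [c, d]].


[[-144, -96], [-192, 144]]

[b4, b5] = [[-2, -4], [-4, 2]]
[b1, [b4, b5]] = [[-8, 16], [-8, 8]]
[b3, b2] = [[0, 6], [-12, 0]]
[[b1, [b4, b5]], [b3, b2]] = [[-144, -96], [-192, 144]]


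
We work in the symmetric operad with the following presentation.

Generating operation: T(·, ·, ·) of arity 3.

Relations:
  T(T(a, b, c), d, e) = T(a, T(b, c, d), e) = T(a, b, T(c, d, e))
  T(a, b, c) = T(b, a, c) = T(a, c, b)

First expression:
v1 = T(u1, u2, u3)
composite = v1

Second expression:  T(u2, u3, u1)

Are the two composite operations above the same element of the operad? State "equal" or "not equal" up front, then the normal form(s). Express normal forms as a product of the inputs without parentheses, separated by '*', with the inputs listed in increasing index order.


equal; the common form is u1 * u2 * u3

Normal form of the first expression: u1 * u2 * u3
Normal form of the second expression: u1 * u2 * u3
The forms coincide; equal.


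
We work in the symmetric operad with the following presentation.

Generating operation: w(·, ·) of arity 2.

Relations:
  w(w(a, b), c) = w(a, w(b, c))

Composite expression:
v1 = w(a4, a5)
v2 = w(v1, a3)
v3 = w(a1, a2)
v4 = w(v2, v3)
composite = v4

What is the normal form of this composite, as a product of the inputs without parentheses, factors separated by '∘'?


a4 ∘ a5 ∘ a3 ∘ a1 ∘ a2

All parenthesizations of w agree; list the a-inputs left to right.
w(a4, a5) spells out as a4 ∘ a5
w(w(a4, a5), a3) spells out as a4 ∘ a5 ∘ a3
w(a1, a2) spells out as a1 ∘ a2
w(w(w(a4, a5), a3), w(a1, a2)) spells out as a4 ∘ a5 ∘ a3 ∘ a1 ∘ a2


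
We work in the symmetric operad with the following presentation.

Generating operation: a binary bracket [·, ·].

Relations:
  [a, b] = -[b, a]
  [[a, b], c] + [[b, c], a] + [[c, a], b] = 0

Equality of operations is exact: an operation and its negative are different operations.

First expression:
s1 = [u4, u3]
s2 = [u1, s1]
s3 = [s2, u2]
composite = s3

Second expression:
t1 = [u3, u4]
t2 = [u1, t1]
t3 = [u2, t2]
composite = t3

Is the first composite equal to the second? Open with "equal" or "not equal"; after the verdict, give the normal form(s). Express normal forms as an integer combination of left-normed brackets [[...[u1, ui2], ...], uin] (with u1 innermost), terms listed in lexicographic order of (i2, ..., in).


equal — both sides give -[[[u1, u3], u4], u2] + [[[u1, u4], u3], u2]


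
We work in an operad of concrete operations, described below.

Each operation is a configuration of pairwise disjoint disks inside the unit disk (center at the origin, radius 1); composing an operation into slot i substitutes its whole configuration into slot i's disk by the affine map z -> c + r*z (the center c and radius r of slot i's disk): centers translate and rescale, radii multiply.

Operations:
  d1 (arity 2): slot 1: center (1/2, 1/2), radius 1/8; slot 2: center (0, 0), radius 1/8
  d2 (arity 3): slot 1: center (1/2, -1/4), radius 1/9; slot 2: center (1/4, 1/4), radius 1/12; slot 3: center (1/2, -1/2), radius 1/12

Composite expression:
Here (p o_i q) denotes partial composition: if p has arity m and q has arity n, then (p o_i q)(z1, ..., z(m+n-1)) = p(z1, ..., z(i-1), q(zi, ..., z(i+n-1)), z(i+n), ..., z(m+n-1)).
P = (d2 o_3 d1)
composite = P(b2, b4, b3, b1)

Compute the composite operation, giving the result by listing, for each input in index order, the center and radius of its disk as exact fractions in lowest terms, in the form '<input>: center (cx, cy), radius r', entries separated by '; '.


Follow each b-input down from d2: c' goes to c + r*c', radius to r*r'.
b2: after 1 affine step, its disk has center (1/2, -1/4), radius 1/9
b4: after 1 affine step, its disk has center (1/4, 1/4), radius 1/12
b3: after 2 affine steps, its disk has center (13/24, -11/24), radius 1/96
b1: after 2 affine steps, its disk has center (1/2, -1/2), radius 1/96

b1: center (1/2, -1/2), radius 1/96; b2: center (1/2, -1/4), radius 1/9; b3: center (13/24, -11/24), radius 1/96; b4: center (1/4, 1/4), radius 1/12


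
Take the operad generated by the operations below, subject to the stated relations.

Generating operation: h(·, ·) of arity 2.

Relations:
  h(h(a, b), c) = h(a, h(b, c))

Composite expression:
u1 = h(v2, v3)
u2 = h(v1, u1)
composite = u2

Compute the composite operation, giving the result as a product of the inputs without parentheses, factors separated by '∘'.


v1 ∘ v2 ∘ v3

The h-tree's shape is irrelevant; the v-reading-order decides.
h(v2, v3) linearizes to v2 ∘ v3
h(v1, h(v2, v3)) linearizes to v1 ∘ v2 ∘ v3


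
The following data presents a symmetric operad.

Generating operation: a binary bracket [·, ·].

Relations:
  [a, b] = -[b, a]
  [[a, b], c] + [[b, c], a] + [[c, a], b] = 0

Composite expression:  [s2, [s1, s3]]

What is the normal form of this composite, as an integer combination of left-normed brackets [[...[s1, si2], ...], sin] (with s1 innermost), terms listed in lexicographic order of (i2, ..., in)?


-[[s1, s3], s2]

In the tensor algebra, words opening s1 carry the s1-anchored form.
Composite bracket: [s2, [s1, s3]]
Applying ab - ba throughout gives 4 signed words (2^2 = 4).
The s1-initial words carry the normal form:
  word s1s3s2 has sign -1, contributing -[[s1, s3], s2]


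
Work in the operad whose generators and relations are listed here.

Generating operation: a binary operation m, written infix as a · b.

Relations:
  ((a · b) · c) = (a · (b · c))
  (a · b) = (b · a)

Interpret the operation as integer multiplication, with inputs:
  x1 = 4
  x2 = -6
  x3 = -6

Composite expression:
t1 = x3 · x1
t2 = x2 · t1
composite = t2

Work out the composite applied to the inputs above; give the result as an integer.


(x3 · x1) = -24
(x2 · (x3 · x1)) = 144

144


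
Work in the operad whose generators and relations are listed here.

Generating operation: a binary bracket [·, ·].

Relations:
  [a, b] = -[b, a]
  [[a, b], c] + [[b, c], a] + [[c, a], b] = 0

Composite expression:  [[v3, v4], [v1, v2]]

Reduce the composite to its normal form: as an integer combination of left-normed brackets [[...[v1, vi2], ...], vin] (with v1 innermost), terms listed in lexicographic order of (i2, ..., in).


Left-normed coefficients sit on the v1-initial expansion words.
Composite bracket: [[v3, v4], [v1, v2]]
Applying ab - ba throughout gives 8 signed words (2^3 = 8).
Keep just the words that open with v1:
  the word v1v2v3v4 carries sign -1 and contributes -[[[v1, v2], v3], v4]
  the word v1v2v4v3 carries sign +1 and contributes +[[[v1, v2], v4], v3]

-[[[v1, v2], v3], v4] + [[[v1, v2], v4], v3]


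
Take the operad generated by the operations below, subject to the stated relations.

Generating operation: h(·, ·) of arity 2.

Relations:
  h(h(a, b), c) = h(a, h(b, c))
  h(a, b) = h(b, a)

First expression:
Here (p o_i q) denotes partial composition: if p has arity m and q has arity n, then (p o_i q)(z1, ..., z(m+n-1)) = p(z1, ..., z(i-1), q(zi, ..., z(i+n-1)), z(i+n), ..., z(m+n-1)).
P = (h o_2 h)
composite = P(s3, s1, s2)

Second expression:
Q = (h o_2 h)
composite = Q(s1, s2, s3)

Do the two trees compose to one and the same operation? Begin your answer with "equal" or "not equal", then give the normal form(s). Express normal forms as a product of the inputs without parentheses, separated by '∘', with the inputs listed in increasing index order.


equal — both sides give s1 ∘ s2 ∘ s3

The first expression reduces to s1 ∘ s2 ∘ s3
The second expression reduces to s1 ∘ s2 ∘ s3
The normal forms match — equal.


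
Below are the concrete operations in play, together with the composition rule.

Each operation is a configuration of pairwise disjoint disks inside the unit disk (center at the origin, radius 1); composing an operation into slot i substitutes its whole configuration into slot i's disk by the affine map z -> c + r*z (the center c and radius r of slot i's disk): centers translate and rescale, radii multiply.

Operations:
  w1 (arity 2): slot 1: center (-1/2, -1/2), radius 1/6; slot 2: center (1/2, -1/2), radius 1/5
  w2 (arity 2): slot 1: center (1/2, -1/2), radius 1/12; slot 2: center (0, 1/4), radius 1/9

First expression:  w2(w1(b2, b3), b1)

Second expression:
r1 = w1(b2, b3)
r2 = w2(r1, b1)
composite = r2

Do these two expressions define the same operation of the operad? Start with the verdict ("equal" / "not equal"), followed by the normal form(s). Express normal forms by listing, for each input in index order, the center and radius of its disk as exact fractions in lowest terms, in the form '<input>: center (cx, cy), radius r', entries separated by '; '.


equal — both sides give b1: center (0, 1/4), radius 1/9; b2: center (11/24, -13/24), radius 1/72; b3: center (13/24, -13/24), radius 1/60

The first expression reduces to b1: center (0, 1/4), radius 1/9; b2: center (11/24, -13/24), radius 1/72; b3: center (13/24, -13/24), radius 1/60
The second expression reduces to b1: center (0, 1/4), radius 1/9; b2: center (11/24, -13/24), radius 1/72; b3: center (13/24, -13/24), radius 1/60
Identical normal forms: equal.


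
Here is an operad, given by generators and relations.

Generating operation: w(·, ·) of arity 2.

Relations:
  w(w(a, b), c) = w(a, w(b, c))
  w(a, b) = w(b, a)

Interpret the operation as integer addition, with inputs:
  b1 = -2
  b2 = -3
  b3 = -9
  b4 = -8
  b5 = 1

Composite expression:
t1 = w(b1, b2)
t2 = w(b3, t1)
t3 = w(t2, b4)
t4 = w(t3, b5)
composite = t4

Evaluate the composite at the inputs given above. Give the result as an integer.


w(b1, b2) = -5
w(b3, w(b1, b2)) = -14
w(w(b3, w(b1, b2)), b4) = -22
w(w(w(b3, w(b1, b2)), b4), b5) = -21

-21


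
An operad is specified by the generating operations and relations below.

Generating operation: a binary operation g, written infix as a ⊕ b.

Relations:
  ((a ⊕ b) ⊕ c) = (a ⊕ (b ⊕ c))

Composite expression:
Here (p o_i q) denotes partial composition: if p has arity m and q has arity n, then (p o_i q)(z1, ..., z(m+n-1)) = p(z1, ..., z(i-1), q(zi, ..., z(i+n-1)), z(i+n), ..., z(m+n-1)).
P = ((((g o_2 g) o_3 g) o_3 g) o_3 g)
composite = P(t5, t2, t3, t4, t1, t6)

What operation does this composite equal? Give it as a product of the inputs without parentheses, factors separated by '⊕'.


t5 ⊕ t2 ⊕ t3 ⊕ t4 ⊕ t1 ⊕ t6

The g-tree's shape is irrelevant; the t-reading-order decides.
(t3 ⊕ t4) linearizes to t3 ⊕ t4
((t3 ⊕ t4) ⊕ t1) linearizes to t3 ⊕ t4 ⊕ t1
(((t3 ⊕ t4) ⊕ t1) ⊕ t6) linearizes to t3 ⊕ t4 ⊕ t1 ⊕ t6
(t2 ⊕ (((t3 ⊕ t4) ⊕ t1) ⊕ t6)) linearizes to t2 ⊕ t3 ⊕ t4 ⊕ t1 ⊕ t6
(t5 ⊕ (t2 ⊕ (((t3 ⊕ t4) ⊕ t1) ⊕ t6))) linearizes to t5 ⊕ t2 ⊕ t3 ⊕ t4 ⊕ t1 ⊕ t6


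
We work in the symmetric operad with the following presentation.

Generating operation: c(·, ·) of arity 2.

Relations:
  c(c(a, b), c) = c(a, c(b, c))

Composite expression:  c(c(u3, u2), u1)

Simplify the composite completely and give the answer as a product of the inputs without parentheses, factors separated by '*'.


The c-tree's shape is irrelevant; the u-reading-order decides.
c(u3, u2) collapses to u3 * u2
c(c(u3, u2), u1) collapses to u3 * u2 * u1

u3 * u2 * u1


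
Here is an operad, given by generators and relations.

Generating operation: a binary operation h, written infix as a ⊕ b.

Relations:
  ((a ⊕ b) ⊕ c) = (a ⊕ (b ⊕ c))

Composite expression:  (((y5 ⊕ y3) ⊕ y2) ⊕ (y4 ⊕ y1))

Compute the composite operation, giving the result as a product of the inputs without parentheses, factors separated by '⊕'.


Under associativity of h, the answer is the y's in reading order.
(y5 ⊕ y3) linearizes to y5 ⊕ y3
((y5 ⊕ y3) ⊕ y2) linearizes to y5 ⊕ y3 ⊕ y2
(y4 ⊕ y1) linearizes to y4 ⊕ y1
(((y5 ⊕ y3) ⊕ y2) ⊕ (y4 ⊕ y1)) linearizes to y5 ⊕ y3 ⊕ y2 ⊕ y4 ⊕ y1

y5 ⊕ y3 ⊕ y2 ⊕ y4 ⊕ y1


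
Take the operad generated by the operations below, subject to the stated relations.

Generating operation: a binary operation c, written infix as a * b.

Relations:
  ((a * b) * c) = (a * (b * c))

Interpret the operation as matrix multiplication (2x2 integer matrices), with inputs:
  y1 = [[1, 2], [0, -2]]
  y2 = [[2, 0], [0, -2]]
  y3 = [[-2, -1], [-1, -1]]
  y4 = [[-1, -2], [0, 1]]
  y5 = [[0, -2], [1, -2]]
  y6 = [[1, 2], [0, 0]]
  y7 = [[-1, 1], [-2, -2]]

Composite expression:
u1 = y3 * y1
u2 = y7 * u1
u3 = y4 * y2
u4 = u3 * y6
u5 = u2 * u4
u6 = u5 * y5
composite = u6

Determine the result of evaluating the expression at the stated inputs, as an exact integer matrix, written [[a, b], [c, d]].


[[-4, 12], [-24, 72]]

(y3 * y1) = [[-2, -2], [-1, 0]]
(y7 * (y3 * y1)) = [[1, 2], [6, 4]]
(y4 * y2) = [[-2, 4], [0, -2]]
((y4 * y2) * y6) = [[-2, -4], [0, 0]]
((y7 * (y3 * y1)) * ((y4 * y2) * y6)) = [[-2, -4], [-12, -24]]
(((y7 * (y3 * y1)) * ((y4 * y2) * y6)) * y5) = [[-4, 12], [-24, 72]]


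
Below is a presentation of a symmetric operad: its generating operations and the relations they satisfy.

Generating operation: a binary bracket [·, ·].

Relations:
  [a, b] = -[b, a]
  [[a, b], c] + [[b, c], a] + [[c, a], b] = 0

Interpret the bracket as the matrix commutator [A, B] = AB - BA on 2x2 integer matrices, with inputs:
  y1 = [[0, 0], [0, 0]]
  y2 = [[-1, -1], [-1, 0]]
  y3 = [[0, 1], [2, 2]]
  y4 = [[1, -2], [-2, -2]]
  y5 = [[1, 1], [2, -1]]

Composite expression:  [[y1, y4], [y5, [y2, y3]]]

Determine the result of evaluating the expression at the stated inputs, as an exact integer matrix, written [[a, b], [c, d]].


[y1, y4] = [[0, 0], [0, 0]]
[y2, y3] = [[-1, -3], [4, 1]]
[y5, [y2, y3]] = [[10, -4], [-12, -10]]
[[y1, y4], [y5, [y2, y3]]] = [[0, 0], [0, 0]]

[[0, 0], [0, 0]]


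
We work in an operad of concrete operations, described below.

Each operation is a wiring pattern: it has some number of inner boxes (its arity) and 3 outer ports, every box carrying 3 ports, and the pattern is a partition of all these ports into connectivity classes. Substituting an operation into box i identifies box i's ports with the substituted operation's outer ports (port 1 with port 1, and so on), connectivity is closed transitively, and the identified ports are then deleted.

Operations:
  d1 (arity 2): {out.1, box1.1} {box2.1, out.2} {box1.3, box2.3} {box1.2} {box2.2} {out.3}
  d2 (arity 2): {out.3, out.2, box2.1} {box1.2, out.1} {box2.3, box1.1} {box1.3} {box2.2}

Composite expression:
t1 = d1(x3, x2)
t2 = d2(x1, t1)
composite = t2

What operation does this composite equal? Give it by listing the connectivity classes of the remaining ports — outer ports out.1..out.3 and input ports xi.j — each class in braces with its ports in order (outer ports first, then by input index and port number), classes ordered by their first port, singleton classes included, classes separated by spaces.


{out.1, x1.2} {out.2, out.3, x3.1} {x1.1} {x1.3} {x2.1} {x2.2} {x2.3, x3.3} {x3.2}

Reachability decides: close wires over d2-identified ports.
d1 over (x3, x2) gives {out.1, x3.1} {out.2, x2.1} {out.3} {x2.2} {x2.3, x3.3} {x3.2}, out.j being that stage's outer ports
d2 over (x1, x3, x2) gives {out.1, x1.2} {out.2, out.3, x3.1} {x1.1} {x1.3} {x2.1} {x2.2} {x2.3, x3.3} {x3.2}, out.j being that stage's outer ports


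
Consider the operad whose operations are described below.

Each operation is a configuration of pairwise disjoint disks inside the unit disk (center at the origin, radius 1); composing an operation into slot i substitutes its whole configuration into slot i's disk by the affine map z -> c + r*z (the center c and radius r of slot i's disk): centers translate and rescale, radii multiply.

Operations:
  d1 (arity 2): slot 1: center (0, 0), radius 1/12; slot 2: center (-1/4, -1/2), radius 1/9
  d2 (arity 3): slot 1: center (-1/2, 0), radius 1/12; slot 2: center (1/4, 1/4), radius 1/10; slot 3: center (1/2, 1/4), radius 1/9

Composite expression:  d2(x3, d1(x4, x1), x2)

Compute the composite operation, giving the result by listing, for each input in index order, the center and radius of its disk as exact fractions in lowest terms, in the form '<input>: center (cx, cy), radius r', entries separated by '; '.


x1: center (9/40, 1/5), radius 1/90; x2: center (1/2, 1/4), radius 1/9; x3: center (-1/2, 0), radius 1/12; x4: center (1/4, 1/4), radius 1/120


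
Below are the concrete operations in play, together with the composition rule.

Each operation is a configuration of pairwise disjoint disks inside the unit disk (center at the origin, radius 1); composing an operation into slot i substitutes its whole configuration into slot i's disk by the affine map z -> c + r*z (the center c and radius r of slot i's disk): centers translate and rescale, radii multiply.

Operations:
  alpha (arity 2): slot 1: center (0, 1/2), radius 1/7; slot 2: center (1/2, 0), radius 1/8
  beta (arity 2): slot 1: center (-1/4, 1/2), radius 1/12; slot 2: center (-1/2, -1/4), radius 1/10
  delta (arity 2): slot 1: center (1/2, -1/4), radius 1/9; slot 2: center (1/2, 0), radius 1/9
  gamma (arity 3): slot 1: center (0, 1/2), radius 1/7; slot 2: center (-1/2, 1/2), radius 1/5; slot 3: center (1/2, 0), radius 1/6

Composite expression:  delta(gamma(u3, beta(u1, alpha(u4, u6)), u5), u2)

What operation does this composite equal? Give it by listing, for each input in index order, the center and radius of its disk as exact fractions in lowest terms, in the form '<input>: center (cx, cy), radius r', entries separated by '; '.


Nesting under delta composes maps z -> c + r*z down each u-path.
u3: after 2 affine steps, its disk has center (1/2, -7/36), radius 1/63
u1: after 3 affine steps, its disk has center (79/180, -11/60), radius 1/540
u4: after 4 affine steps, its disk has center (13/30, -179/900), radius 1/3150
u6: after 4 affine steps, its disk has center (391/900, -1/5), radius 1/3600
u5: after 2 affine steps, its disk has center (5/9, -1/4), radius 1/54
u2: after 1 affine step, its disk has center (1/2, 0), radius 1/9

u1: center (79/180, -11/60), radius 1/540; u2: center (1/2, 0), radius 1/9; u3: center (1/2, -7/36), radius 1/63; u4: center (13/30, -179/900), radius 1/3150; u5: center (5/9, -1/4), radius 1/54; u6: center (391/900, -1/5), radius 1/3600


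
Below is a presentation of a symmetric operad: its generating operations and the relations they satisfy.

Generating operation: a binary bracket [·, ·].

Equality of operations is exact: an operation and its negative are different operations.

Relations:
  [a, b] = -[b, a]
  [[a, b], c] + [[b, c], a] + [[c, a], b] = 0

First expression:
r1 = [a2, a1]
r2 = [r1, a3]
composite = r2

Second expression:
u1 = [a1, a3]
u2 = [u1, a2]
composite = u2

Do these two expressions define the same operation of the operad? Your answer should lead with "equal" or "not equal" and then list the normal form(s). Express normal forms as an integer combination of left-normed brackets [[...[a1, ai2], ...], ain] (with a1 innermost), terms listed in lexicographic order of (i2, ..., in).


not equal: they reduce to -[[a1, a2], a3] and [[a1, a3], a2]

The first expression reduces to -[[a1, a2], a3]
The second expression reduces to [[a1, a3], a2]
They disagree, so not equal.


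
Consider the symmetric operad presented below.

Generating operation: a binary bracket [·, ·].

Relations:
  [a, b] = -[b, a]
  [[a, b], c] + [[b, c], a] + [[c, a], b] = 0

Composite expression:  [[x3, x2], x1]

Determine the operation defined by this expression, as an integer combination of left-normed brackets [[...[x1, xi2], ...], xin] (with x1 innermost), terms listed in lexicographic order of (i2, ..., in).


In the tensor algebra, words opening x1 carry the x1-anchored form.
Composite bracket: [[x3, x2], x1]
The bracket unfolds into 4 signed words via [a, b] = ab - ba (2^2 = 4).
Collect the words opening with x1:
  the word x1x2x3 carries sign +1 and contributes +[[x1, x2], x3]
  the word x1x3x2 carries sign -1 and contributes -[[x1, x3], x2]

[[x1, x2], x3] - [[x1, x3], x2]


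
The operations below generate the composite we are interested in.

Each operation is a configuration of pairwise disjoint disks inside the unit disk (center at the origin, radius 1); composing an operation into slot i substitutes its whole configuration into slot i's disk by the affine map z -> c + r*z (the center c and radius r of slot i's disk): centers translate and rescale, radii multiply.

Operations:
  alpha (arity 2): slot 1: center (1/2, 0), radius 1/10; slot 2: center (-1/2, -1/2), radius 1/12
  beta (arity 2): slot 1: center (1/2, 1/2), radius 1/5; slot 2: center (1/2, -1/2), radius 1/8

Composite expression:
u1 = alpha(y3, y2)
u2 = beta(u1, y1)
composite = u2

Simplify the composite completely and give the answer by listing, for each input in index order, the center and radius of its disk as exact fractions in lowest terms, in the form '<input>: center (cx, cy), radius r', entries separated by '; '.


y1: center (1/2, -1/2), radius 1/8; y2: center (2/5, 2/5), radius 1/60; y3: center (3/5, 1/2), radius 1/50

Affine substitution under beta: radii multiply and y-centers shift.
for y3, the 2-step affine chain lands on center (3/5, 1/2), radius 1/50
for y2, the 2-step affine chain lands on center (2/5, 2/5), radius 1/60
for y1, the 1-step affine chain lands on center (1/2, -1/2), radius 1/8
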